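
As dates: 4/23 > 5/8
False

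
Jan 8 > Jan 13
False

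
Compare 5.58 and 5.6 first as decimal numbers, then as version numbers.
As decimals: 5.58 < 5.6. As versions: v5.58 > v5.6 (minor version 58 > 6).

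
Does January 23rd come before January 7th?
No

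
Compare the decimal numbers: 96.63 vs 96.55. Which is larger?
96.63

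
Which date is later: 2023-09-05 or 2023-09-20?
2023-09-20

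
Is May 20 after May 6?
Yes. Day 20 comes after day 6 in May — this is a date comparison, not a decimal one (the decimal 5.20 would be smaller than 5.6).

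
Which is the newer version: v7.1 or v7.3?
v7.3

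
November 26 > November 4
True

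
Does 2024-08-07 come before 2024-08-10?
Yes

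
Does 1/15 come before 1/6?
No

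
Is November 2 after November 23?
No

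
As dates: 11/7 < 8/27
False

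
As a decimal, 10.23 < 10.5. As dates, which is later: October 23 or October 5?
October 23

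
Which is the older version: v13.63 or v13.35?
v13.35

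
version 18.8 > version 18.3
True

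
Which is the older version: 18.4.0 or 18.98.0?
18.4.0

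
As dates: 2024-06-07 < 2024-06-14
True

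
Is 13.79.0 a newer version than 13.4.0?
Yes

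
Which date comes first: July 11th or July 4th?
July 4th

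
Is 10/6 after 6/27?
Yes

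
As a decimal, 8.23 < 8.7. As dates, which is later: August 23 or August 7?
August 23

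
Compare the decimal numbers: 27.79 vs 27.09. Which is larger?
27.79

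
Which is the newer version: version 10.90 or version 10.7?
version 10.90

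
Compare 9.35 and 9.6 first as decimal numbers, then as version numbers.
As decimals: 9.35 < 9.6. As versions: v9.35 > v9.6 (minor version 35 > 6).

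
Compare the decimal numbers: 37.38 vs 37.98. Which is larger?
37.98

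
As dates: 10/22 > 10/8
True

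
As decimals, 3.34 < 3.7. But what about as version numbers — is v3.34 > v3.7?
True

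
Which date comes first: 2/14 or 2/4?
2/4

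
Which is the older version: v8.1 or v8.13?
v8.1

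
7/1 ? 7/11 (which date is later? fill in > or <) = <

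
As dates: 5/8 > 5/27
False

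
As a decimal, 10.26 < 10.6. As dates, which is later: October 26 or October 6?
October 26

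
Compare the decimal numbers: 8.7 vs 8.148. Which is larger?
8.7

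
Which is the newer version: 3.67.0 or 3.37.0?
3.67.0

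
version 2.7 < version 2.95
True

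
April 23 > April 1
True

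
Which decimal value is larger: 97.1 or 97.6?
97.6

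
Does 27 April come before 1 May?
Yes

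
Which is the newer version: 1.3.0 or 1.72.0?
1.72.0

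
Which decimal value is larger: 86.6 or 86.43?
86.6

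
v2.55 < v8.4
True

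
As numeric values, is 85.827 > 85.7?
True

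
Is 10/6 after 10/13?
No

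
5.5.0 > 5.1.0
True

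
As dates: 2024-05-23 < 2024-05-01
False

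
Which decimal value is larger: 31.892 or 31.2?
31.892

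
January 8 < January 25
True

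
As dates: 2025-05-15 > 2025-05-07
True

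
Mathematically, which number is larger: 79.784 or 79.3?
79.784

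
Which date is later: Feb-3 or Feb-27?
Feb-27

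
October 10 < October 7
False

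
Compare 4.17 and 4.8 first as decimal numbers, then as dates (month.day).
As decimals: 4.17 < 4.8. As dates: 4/17 is later than 4/8 (day 17 > day 8).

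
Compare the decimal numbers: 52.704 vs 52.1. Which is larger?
52.704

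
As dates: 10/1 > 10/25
False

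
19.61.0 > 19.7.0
True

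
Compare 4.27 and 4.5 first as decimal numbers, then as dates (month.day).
As decimals: 4.27 < 4.5. As dates: 4/27 is later than 4/5 (day 27 > day 5).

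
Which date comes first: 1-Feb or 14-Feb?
1-Feb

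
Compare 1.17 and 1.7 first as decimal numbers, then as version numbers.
As decimals: 1.17 < 1.7. As versions: v1.17 > v1.7 (minor version 17 > 7).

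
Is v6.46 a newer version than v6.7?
Yes. Version numbers are compared segment by segment as integers, not as decimals: minor version 46 > 7, so v6.46 > v6.7 (even though the decimal 6.46 < 6.7).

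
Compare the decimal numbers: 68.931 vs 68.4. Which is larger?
68.931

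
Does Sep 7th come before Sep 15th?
Yes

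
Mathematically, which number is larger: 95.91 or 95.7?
95.91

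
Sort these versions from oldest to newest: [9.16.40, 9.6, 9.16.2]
[9.6, 9.16.2, 9.16.40]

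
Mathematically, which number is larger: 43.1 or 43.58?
43.58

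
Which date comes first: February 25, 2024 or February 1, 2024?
February 1, 2024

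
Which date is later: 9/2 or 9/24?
9/24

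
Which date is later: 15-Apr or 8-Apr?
15-Apr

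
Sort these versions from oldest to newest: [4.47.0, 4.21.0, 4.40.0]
[4.21.0, 4.40.0, 4.47.0]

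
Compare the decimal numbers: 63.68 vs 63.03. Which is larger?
63.68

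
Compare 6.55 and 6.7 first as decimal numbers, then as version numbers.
As decimals: 6.55 < 6.7. As versions: v6.55 > v6.7 (minor version 55 > 7).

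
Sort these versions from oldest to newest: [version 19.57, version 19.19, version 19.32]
[version 19.19, version 19.32, version 19.57]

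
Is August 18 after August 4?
Yes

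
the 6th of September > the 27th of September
False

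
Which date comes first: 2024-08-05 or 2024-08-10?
2024-08-05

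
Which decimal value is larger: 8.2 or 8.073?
8.2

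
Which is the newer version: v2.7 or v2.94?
v2.94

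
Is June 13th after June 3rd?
Yes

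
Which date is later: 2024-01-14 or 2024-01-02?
2024-01-14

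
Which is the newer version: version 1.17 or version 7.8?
version 7.8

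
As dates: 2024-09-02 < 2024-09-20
True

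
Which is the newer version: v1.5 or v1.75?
v1.75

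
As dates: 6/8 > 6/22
False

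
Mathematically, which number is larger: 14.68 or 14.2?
14.68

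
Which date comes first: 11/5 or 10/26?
10/26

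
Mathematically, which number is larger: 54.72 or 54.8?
54.8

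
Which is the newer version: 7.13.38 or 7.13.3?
7.13.38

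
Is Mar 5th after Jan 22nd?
Yes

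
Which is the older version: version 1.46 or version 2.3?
version 1.46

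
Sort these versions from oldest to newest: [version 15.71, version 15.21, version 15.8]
[version 15.8, version 15.21, version 15.71]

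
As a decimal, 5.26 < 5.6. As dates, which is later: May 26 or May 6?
May 26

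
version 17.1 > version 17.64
False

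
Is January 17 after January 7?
Yes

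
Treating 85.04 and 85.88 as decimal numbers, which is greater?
85.88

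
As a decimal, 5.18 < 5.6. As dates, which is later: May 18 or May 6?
May 18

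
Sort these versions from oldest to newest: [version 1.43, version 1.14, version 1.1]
[version 1.1, version 1.14, version 1.43]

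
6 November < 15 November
True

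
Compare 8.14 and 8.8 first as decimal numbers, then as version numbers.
As decimals: 8.14 < 8.8. As versions: v8.14 > v8.8 (minor version 14 > 8).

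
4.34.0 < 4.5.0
False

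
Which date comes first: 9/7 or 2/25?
2/25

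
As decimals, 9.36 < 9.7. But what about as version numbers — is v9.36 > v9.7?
True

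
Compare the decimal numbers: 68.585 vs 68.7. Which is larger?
68.7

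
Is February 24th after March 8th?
No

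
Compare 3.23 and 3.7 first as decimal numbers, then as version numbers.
As decimals: 3.23 < 3.7. As versions: v3.23 > v3.7 (minor version 23 > 7).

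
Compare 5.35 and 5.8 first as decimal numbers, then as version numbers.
As decimals: 5.35 < 5.8. As versions: v5.35 > v5.8 (minor version 35 > 8).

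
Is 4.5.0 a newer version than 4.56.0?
No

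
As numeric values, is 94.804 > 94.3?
True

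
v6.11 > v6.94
False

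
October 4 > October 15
False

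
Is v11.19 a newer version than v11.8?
Yes. Version numbers are compared segment by segment as integers, not as decimals: minor version 19 > 8, so v11.19 > v11.8 (even though the decimal 11.19 < 11.8).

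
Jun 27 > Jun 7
True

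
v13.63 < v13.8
False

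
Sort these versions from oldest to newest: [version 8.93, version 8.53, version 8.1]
[version 8.1, version 8.53, version 8.93]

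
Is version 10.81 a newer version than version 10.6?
Yes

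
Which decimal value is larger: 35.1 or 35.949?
35.949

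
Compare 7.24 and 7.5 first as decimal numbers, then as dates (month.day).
As decimals: 7.24 < 7.5. As dates: 7/24 is later than 7/5 (day 24 > day 5).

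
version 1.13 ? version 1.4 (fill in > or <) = >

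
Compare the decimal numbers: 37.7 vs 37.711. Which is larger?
37.711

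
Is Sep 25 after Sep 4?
Yes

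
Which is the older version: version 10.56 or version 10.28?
version 10.28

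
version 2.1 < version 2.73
True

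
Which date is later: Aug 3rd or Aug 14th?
Aug 14th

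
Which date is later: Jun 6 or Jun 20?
Jun 20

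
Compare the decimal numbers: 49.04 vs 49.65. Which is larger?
49.65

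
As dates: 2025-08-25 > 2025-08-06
True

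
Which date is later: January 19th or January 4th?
January 19th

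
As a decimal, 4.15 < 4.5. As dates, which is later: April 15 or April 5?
April 15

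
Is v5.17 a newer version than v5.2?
Yes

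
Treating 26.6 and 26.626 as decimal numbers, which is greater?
26.626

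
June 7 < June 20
True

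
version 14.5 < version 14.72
True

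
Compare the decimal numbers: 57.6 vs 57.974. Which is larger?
57.974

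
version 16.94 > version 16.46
True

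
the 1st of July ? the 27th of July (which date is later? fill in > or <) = <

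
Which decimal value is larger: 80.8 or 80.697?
80.8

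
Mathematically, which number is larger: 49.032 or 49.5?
49.5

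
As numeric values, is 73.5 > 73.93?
False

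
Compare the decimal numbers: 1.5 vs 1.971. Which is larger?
1.971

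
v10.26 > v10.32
False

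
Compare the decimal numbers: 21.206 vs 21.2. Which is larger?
21.206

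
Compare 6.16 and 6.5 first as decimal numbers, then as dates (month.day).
As decimals: 6.16 < 6.5. As dates: 6/16 is later than 6/5 (day 16 > day 5).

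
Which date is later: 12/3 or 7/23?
12/3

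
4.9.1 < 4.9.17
True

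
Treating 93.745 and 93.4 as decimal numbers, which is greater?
93.745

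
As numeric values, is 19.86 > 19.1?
True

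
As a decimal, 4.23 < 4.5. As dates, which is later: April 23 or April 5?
April 23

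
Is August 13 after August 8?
Yes. Day 13 comes after day 8 in August — this is a date comparison, not a decimal one (the decimal 8.13 would be smaller than 8.8).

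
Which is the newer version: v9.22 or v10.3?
v10.3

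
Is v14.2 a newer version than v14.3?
No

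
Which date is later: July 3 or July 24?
July 24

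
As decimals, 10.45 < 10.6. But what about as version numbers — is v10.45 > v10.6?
True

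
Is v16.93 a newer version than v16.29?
Yes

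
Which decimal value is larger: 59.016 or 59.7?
59.7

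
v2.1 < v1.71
False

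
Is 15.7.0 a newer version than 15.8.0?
No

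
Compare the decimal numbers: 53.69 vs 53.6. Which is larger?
53.69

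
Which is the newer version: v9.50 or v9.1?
v9.50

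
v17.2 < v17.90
True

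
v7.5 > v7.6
False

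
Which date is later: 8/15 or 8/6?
8/15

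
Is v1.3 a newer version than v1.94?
No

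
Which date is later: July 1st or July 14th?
July 14th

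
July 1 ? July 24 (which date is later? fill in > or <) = <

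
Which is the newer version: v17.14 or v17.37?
v17.37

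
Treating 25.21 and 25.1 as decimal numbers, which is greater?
25.21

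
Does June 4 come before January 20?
No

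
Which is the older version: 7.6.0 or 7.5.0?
7.5.0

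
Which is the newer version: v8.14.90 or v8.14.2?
v8.14.90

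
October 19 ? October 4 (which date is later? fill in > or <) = >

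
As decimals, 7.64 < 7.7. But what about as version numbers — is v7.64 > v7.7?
True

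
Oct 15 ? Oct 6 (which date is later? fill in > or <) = >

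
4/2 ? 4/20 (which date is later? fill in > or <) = <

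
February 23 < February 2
False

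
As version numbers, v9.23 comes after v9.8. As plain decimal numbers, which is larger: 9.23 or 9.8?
9.8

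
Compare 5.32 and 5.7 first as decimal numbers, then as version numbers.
As decimals: 5.32 < 5.7. As versions: v5.32 > v5.7 (minor version 32 > 7).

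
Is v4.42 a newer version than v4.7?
Yes. Version numbers are compared segment by segment as integers, not as decimals: minor version 42 > 7, so v4.42 > v4.7 (even though the decimal 4.42 < 4.7).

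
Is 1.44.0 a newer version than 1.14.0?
Yes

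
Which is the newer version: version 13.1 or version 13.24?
version 13.24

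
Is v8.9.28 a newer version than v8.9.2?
Yes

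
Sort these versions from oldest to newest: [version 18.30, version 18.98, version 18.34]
[version 18.30, version 18.34, version 18.98]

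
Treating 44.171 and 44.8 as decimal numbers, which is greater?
44.8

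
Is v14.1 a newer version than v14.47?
No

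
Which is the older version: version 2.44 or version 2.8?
version 2.8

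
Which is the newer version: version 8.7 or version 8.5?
version 8.7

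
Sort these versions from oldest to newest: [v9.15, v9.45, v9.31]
[v9.15, v9.31, v9.45]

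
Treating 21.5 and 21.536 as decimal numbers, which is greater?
21.536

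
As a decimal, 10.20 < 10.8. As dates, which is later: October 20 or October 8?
October 20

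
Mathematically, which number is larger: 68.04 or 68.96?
68.96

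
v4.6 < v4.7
True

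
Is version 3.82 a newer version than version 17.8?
No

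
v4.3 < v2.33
False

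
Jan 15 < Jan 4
False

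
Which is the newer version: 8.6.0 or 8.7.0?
8.7.0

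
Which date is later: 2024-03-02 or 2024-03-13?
2024-03-13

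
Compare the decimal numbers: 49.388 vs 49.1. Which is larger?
49.388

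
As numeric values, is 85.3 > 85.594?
False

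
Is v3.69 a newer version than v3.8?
Yes. Version numbers are compared segment by segment as integers, not as decimals: minor version 69 > 8, so v3.69 > v3.8 (even though the decimal 3.69 < 3.8).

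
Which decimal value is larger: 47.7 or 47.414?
47.7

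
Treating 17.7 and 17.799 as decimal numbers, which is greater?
17.799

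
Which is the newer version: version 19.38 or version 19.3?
version 19.38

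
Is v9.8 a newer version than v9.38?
No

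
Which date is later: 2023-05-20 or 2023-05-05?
2023-05-20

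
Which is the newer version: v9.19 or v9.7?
v9.19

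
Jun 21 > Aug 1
False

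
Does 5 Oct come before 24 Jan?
No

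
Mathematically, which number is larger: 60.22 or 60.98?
60.98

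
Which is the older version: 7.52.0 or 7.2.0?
7.2.0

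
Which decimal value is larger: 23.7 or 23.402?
23.7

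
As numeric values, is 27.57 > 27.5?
True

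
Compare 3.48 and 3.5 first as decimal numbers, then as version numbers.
As decimals: 3.48 < 3.5. As versions: v3.48 > v3.5 (minor version 48 > 5).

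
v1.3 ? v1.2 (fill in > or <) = >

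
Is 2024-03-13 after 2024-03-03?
Yes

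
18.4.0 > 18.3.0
True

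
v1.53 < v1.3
False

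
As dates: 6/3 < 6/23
True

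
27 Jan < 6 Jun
True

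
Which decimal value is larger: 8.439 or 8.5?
8.5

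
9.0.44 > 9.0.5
True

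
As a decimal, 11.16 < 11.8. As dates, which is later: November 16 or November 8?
November 16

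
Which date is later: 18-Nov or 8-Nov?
18-Nov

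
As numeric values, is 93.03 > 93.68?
False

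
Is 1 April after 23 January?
Yes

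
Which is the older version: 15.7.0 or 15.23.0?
15.7.0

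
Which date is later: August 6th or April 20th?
August 6th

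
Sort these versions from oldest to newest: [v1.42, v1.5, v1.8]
[v1.5, v1.8, v1.42]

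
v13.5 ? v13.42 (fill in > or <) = <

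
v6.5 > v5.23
True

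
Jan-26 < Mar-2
True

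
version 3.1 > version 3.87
False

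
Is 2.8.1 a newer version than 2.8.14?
No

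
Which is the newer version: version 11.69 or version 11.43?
version 11.69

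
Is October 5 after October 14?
No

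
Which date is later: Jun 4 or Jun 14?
Jun 14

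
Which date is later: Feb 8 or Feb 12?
Feb 12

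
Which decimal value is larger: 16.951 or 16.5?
16.951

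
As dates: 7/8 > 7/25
False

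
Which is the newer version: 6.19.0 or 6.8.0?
6.19.0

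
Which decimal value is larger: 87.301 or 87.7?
87.7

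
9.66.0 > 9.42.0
True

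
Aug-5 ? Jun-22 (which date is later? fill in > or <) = >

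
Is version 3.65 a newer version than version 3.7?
Yes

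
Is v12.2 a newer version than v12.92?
No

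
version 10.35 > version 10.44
False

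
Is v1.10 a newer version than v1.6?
Yes. Version numbers are compared segment by segment as integers, not as decimals: minor version 10 > 6, so v1.10 > v1.6 (even though the decimal 1.10 < 1.6).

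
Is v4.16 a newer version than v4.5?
Yes. Version numbers are compared segment by segment as integers, not as decimals: minor version 16 > 5, so v4.16 > v4.5 (even though the decimal 4.16 < 4.5).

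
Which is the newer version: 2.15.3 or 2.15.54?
2.15.54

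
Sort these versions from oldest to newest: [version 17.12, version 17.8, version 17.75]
[version 17.8, version 17.12, version 17.75]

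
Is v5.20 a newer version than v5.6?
Yes. Version numbers are compared segment by segment as integers, not as decimals: minor version 20 > 6, so v5.20 > v5.6 (even though the decimal 5.20 < 5.6).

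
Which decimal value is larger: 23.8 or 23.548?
23.8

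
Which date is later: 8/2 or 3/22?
8/2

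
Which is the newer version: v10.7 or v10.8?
v10.8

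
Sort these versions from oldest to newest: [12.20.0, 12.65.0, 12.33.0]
[12.20.0, 12.33.0, 12.65.0]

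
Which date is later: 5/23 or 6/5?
6/5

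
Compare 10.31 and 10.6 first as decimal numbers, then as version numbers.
As decimals: 10.31 < 10.6. As versions: v10.31 > v10.6 (minor version 31 > 6).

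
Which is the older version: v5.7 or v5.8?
v5.7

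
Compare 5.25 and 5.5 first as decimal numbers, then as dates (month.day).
As decimals: 5.25 < 5.5. As dates: 5/25 is later than 5/5 (day 25 > day 5).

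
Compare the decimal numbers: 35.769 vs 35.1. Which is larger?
35.769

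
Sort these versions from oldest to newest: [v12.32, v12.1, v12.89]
[v12.1, v12.32, v12.89]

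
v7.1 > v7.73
False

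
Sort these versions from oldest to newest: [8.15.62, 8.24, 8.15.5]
[8.15.5, 8.15.62, 8.24]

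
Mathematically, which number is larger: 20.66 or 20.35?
20.66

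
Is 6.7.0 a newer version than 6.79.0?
No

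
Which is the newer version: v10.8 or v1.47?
v10.8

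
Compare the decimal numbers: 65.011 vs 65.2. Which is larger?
65.2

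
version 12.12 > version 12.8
True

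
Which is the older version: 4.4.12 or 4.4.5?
4.4.5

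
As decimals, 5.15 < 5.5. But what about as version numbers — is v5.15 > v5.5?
True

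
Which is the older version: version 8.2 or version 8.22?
version 8.2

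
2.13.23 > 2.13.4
True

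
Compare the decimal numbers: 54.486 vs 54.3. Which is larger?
54.486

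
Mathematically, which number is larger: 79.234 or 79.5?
79.5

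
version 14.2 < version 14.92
True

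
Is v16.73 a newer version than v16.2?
Yes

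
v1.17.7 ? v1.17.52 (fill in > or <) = <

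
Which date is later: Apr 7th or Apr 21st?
Apr 21st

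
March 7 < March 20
True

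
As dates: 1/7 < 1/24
True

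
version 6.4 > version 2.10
True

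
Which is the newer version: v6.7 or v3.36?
v6.7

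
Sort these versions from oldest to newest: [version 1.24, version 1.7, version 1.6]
[version 1.6, version 1.7, version 1.24]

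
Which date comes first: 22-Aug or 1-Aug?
1-Aug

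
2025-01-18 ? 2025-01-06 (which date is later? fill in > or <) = >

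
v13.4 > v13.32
False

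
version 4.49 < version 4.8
False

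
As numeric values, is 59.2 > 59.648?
False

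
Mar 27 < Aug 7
True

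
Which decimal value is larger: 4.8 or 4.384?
4.8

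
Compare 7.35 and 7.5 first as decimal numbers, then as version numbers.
As decimals: 7.35 < 7.5. As versions: v7.35 > v7.5 (minor version 35 > 5).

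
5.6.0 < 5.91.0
True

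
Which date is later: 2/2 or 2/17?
2/17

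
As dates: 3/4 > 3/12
False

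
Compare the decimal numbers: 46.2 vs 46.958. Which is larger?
46.958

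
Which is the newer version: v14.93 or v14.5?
v14.93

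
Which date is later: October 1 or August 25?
October 1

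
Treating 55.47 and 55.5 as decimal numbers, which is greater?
55.5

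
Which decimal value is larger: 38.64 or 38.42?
38.64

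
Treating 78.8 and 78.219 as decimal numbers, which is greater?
78.8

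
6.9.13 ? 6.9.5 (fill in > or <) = >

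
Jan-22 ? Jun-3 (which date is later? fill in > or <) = <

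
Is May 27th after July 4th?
No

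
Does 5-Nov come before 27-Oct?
No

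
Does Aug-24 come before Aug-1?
No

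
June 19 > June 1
True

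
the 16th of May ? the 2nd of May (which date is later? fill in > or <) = >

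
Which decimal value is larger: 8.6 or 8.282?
8.6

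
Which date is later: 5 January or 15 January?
15 January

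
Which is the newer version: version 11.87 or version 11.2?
version 11.87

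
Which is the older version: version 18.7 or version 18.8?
version 18.7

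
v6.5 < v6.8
True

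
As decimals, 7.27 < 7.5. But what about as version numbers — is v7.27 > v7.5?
True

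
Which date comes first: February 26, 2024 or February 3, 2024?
February 3, 2024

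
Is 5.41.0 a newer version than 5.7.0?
Yes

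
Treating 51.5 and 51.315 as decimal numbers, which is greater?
51.5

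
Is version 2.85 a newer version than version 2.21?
Yes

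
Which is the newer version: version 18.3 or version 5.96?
version 18.3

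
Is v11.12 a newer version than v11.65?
No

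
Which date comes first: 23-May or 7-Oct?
23-May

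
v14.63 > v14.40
True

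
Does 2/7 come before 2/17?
Yes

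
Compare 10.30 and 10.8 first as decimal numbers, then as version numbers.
As decimals: 10.30 < 10.8. As versions: v10.30 > v10.8 (minor version 30 > 8).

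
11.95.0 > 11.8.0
True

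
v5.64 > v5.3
True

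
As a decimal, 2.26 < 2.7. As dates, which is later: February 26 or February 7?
February 26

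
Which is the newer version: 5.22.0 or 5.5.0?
5.22.0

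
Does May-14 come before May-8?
No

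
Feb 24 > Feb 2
True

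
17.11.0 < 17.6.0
False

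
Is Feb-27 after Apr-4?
No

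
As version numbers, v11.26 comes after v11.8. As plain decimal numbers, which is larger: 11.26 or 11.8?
11.8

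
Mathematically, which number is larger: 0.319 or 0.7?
0.7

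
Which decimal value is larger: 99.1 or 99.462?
99.462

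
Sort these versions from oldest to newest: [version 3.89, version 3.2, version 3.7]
[version 3.2, version 3.7, version 3.89]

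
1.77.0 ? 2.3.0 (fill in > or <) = <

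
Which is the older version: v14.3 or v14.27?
v14.3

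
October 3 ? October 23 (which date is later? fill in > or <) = <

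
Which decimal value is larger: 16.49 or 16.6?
16.6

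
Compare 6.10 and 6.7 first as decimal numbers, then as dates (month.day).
As decimals: 6.10 < 6.7. As dates: 6/10 is later than 6/7 (day 10 > day 7).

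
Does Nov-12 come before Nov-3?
No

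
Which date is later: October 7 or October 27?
October 27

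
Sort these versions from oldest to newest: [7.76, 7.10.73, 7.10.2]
[7.10.2, 7.10.73, 7.76]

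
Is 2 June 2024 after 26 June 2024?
No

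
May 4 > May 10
False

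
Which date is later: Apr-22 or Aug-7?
Aug-7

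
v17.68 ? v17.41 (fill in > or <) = >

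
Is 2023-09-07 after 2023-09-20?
No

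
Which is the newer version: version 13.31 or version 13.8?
version 13.31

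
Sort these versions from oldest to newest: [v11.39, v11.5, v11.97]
[v11.5, v11.39, v11.97]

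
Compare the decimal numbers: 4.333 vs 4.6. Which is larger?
4.6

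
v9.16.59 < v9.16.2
False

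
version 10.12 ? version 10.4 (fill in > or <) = >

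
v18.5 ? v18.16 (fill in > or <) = <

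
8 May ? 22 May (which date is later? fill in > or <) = <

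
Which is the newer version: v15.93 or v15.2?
v15.93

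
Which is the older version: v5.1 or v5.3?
v5.1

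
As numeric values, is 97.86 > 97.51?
True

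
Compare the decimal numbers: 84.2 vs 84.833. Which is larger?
84.833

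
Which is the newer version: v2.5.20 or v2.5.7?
v2.5.20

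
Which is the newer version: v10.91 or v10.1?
v10.91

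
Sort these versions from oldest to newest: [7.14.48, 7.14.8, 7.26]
[7.14.8, 7.14.48, 7.26]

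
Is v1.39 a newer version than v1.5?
Yes. Version numbers are compared segment by segment as integers, not as decimals: minor version 39 > 5, so v1.39 > v1.5 (even though the decimal 1.39 < 1.5).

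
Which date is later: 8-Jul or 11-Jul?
11-Jul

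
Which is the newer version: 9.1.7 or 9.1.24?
9.1.24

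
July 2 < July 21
True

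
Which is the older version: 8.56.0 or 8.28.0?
8.28.0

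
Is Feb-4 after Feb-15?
No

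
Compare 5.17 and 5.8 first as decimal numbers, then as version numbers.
As decimals: 5.17 < 5.8. As versions: v5.17 > v5.8 (minor version 17 > 8).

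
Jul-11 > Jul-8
True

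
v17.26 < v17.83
True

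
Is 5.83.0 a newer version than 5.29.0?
Yes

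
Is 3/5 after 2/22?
Yes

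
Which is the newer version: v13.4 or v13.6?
v13.6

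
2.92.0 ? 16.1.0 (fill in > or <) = <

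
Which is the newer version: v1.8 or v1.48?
v1.48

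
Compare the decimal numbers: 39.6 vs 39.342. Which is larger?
39.6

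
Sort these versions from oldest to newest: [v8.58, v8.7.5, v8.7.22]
[v8.7.5, v8.7.22, v8.58]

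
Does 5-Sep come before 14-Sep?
Yes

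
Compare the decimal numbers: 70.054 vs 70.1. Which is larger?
70.1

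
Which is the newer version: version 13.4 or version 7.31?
version 13.4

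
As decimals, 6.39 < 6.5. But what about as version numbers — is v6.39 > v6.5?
True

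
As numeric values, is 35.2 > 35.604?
False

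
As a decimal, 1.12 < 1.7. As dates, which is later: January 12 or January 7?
January 12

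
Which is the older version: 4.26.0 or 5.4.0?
4.26.0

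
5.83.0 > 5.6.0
True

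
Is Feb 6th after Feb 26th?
No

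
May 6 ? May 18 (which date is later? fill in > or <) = <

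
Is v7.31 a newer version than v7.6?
Yes. Version numbers are compared segment by segment as integers, not as decimals: minor version 31 > 6, so v7.31 > v7.6 (even though the decimal 7.31 < 7.6).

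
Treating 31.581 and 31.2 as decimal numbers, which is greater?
31.581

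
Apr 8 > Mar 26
True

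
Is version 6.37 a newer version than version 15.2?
No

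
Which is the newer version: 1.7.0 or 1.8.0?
1.8.0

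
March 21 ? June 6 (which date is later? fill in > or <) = <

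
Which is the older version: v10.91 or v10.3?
v10.3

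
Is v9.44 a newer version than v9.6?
Yes. Version numbers are compared segment by segment as integers, not as decimals: minor version 44 > 6, so v9.44 > v9.6 (even though the decimal 9.44 < 9.6).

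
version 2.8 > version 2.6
True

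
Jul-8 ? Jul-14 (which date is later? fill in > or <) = <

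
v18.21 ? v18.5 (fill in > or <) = >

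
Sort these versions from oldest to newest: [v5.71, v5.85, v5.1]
[v5.1, v5.71, v5.85]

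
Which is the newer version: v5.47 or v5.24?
v5.47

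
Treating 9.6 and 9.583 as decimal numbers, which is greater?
9.6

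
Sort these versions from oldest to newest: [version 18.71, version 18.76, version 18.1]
[version 18.1, version 18.71, version 18.76]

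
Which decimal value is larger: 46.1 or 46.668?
46.668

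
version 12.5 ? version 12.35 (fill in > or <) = <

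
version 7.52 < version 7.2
False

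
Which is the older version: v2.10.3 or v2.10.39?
v2.10.3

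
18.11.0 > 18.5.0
True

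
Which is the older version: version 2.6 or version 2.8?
version 2.6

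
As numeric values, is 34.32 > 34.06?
True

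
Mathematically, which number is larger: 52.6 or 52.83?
52.83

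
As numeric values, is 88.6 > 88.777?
False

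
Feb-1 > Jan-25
True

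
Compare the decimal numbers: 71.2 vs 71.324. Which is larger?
71.324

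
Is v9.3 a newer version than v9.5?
No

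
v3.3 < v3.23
True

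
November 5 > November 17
False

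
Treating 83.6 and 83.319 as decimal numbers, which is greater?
83.6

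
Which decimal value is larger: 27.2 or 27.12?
27.2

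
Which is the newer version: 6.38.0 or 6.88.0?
6.88.0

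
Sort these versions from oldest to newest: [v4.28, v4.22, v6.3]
[v4.22, v4.28, v6.3]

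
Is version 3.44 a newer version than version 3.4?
Yes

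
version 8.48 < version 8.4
False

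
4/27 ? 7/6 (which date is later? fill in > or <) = <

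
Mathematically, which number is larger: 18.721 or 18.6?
18.721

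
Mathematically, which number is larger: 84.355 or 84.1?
84.355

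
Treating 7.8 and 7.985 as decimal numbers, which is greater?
7.985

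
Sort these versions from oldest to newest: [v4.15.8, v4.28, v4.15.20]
[v4.15.8, v4.15.20, v4.28]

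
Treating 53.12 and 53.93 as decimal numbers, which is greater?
53.93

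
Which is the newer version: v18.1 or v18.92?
v18.92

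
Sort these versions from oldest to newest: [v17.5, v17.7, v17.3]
[v17.3, v17.5, v17.7]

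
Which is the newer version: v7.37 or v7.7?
v7.37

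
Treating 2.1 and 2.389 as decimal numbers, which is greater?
2.389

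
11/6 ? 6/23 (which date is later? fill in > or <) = >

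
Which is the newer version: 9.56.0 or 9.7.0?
9.56.0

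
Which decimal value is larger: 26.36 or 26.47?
26.47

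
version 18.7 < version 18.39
True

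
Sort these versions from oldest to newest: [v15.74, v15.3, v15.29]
[v15.3, v15.29, v15.74]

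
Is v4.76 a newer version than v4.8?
Yes. Version numbers are compared segment by segment as integers, not as decimals: minor version 76 > 8, so v4.76 > v4.8 (even though the decimal 4.76 < 4.8).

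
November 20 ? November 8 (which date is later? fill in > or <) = >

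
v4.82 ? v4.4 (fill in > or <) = >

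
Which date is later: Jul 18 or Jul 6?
Jul 18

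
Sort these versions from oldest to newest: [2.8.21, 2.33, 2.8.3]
[2.8.3, 2.8.21, 2.33]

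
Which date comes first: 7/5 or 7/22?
7/5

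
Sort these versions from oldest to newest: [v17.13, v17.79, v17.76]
[v17.13, v17.76, v17.79]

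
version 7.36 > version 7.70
False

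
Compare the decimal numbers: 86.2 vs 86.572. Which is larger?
86.572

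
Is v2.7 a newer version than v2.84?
No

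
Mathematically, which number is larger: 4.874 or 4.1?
4.874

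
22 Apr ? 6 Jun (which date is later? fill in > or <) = <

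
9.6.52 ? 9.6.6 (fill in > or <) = >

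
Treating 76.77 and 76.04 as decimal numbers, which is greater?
76.77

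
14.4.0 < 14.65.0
True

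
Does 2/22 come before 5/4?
Yes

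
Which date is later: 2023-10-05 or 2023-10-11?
2023-10-11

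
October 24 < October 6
False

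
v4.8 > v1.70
True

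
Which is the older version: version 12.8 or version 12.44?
version 12.8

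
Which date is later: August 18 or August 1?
August 18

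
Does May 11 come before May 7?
No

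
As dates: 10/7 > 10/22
False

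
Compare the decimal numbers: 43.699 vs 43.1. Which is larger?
43.699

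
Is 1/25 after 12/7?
No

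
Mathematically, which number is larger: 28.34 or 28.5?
28.5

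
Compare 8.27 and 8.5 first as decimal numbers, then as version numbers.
As decimals: 8.27 < 8.5. As versions: v8.27 > v8.5 (minor version 27 > 5).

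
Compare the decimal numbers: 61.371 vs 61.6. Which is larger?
61.6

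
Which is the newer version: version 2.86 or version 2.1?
version 2.86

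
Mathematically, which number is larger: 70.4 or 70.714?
70.714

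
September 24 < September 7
False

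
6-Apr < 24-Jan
False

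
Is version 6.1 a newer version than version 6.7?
No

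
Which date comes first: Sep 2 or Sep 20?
Sep 2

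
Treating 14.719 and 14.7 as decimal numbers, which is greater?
14.719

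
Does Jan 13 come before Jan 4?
No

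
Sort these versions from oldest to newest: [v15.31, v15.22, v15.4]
[v15.4, v15.22, v15.31]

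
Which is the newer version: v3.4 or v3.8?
v3.8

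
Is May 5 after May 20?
No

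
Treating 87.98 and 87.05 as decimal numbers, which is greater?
87.98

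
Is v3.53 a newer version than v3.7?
Yes. Version numbers are compared segment by segment as integers, not as decimals: minor version 53 > 7, so v3.53 > v3.7 (even though the decimal 3.53 < 3.7).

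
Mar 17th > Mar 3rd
True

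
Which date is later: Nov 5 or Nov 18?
Nov 18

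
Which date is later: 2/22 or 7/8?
7/8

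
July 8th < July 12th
True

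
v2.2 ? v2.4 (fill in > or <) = <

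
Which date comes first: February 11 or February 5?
February 5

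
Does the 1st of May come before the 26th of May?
Yes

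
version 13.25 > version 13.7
True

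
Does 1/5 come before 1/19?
Yes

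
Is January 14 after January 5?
Yes. Day 14 comes after day 5 in January — this is a date comparison, not a decimal one (the decimal 1.14 would be smaller than 1.5).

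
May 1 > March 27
True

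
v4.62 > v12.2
False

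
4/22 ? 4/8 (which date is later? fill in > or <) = >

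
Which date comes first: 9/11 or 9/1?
9/1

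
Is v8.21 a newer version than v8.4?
Yes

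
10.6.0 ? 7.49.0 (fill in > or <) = >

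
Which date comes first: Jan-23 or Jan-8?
Jan-8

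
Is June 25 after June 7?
Yes. Day 25 comes after day 7 in June — this is a date comparison, not a decimal one (the decimal 6.25 would be smaller than 6.7).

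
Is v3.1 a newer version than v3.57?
No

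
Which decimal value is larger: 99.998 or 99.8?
99.998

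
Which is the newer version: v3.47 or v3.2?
v3.47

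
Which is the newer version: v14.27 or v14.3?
v14.27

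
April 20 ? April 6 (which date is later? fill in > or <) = >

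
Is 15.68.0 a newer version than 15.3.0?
Yes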